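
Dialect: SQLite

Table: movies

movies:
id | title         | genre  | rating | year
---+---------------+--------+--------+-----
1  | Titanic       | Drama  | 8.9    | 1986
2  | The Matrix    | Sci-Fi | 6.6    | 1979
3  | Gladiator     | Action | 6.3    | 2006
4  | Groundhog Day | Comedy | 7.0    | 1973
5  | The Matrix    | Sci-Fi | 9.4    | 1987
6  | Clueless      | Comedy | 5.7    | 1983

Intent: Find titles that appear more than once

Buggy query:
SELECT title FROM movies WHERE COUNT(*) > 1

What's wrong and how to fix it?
Bug: COUNT(*) is an aggregate and cannot be used in WHERE

Fix: GROUP BY title, then filter groups with HAVING COUNT(*) > 1

Corrected query:
SELECT title FROM movies GROUP BY title HAVING COUNT(*) > 1

Result:
title     
----------
The Matrix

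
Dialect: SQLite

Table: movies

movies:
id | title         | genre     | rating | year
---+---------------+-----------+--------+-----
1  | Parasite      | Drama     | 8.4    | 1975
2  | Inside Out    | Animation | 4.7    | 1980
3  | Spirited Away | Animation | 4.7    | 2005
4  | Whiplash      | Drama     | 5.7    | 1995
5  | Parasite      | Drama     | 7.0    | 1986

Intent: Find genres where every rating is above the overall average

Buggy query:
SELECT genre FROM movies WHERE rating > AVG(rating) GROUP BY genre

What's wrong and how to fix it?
Bug: WHERE evaluates per row before aggregation, so AVG() is unavailable

Fix: Compute the overall average in a scalar subquery and compare each group's MIN against it in HAVING

Corrected query:
SELECT genre FROM movies GROUP BY genre HAVING MIN(rating) > (SELECT AVG(rating) FROM movies)

Result:
(no rows)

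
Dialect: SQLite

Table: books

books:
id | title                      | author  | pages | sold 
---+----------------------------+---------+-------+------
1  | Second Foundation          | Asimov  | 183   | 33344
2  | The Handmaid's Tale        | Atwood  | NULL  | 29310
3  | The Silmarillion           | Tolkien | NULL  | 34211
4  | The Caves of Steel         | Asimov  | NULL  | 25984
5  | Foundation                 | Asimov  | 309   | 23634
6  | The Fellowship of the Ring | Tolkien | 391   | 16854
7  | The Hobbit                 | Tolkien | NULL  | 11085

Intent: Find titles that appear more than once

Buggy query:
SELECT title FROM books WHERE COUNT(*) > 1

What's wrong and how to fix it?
Bug: WHERE can't reference COUNT(*); aggregates are computed after WHERE

Fix: GROUP BY title, then filter groups with HAVING COUNT(*) > 1

Corrected query:
SELECT title FROM books GROUP BY title HAVING COUNT(*) > 1

Result:
(no rows)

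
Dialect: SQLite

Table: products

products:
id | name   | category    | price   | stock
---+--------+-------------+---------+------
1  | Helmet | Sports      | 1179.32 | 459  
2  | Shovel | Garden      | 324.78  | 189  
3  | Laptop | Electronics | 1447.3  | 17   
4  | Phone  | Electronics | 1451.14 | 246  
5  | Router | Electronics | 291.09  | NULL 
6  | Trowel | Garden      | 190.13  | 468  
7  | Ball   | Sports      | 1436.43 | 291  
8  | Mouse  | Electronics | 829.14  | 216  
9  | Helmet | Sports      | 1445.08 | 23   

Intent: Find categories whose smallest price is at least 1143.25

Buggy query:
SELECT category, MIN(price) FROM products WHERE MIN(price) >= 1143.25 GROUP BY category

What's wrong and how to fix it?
Bug: Aggregates like MIN are computed per group after WHERE runs

Fix: Use HAVING for the per-group MIN condition

Corrected query:
SELECT category, MIN(price) FROM products GROUP BY category HAVING MIN(price) >= 1143.25

Result:
category | MIN(price)
---------+-----------
Sports   | 1179.32   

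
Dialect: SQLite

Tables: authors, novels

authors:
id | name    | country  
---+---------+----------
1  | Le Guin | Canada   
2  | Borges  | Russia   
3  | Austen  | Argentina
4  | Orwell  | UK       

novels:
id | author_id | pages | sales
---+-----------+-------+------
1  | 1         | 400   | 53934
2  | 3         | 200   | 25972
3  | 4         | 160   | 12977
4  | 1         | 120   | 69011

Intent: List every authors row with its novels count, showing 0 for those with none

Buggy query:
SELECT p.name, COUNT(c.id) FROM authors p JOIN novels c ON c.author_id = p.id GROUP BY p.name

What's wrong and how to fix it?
Bug: INNER JOIN drops authors rows that have no matching novels rows

Fix: Use LEFT JOIN so parents without children still appear (COUNT(c.id) gives 0)

Corrected query:
SELECT p.name, COUNT(c.id) FROM authors p LEFT JOIN novels c ON c.author_id = p.id GROUP BY p.name

Result:
name    | COUNT(c.id)
--------+------------
Austen  | 1          
Borges  | 0          
Le Guin | 2          
Orwell  | 1          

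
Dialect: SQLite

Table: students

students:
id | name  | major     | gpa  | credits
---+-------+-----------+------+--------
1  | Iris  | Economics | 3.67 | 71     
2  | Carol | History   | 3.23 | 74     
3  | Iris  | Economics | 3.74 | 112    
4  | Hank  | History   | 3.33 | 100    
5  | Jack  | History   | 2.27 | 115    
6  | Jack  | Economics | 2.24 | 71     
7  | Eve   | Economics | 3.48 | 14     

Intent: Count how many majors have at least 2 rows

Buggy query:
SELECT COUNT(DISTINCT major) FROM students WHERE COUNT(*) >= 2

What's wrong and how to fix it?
Bug: WHERE filters individual rows, not groups, so a group-level COUNT is invalid there

Fix: Group first with HAVING COUNT(*) >= 2, then COUNT the resulting groups

Corrected query:
SELECT COUNT(*) FROM (SELECT major FROM students GROUP BY major HAVING COUNT(*) >= 2)

Result:
COUNT(*)
--------
2       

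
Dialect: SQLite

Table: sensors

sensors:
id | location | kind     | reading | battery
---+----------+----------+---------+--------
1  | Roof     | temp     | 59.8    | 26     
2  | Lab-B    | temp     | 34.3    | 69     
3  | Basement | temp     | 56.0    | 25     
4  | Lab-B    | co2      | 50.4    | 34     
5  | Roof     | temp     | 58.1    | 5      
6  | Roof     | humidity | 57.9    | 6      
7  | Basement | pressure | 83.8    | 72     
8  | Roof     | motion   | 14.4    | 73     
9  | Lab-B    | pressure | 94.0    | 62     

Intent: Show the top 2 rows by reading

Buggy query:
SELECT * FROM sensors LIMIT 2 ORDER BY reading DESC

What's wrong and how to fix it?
Bug: ORDER BY cannot follow LIMIT; LIMIT is the final clause

Fix: Swap the clauses: ORDER BY first, then LIMIT

Corrected query:
SELECT * FROM sensors ORDER BY reading DESC LIMIT 2

Result:
id | location | kind     | reading | battery
---+----------+----------+---------+--------
9  | Lab-B    | pressure | 94      | 62     
7  | Basement | pressure | 83.8    | 72     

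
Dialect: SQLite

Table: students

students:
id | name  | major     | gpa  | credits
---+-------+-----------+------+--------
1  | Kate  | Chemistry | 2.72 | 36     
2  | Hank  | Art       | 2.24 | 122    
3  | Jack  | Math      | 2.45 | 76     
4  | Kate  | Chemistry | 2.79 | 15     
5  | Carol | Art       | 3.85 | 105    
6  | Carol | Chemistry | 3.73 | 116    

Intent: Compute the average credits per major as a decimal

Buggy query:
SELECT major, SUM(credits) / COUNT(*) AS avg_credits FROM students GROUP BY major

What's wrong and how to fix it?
Bug: SUM(credits) and COUNT(*) are both integers; the division truncates the fractional part

Fix: Cast one side to REAL so the division keeps the fractional part

Corrected query:
SELECT major, SUM(credits) * 1.0 / COUNT(*) AS avg_credits FROM students GROUP BY major

Result:
major     | avg_credits
----------+------------
Art       | 113.5      
Chemistry | 55.666667  
Math      | 76         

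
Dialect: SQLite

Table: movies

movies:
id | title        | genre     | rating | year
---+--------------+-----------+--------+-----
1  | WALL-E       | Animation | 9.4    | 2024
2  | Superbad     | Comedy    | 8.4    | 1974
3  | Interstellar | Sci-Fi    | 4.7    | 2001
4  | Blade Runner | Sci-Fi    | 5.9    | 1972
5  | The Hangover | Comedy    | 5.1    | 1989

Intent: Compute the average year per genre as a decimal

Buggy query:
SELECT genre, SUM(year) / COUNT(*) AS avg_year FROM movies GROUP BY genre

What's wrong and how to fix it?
Bug: SUM(year) and COUNT(*) are both integers; the division truncates the fractional part

Fix: Cast one side to REAL so the division keeps the fractional part

Corrected query:
SELECT genre, SUM(year) * 1.0 / COUNT(*) AS avg_year FROM movies GROUP BY genre

Result:
genre     | avg_year
----------+---------
Animation | 2024    
Comedy    | 1981.5  
Sci-Fi    | 1986.5  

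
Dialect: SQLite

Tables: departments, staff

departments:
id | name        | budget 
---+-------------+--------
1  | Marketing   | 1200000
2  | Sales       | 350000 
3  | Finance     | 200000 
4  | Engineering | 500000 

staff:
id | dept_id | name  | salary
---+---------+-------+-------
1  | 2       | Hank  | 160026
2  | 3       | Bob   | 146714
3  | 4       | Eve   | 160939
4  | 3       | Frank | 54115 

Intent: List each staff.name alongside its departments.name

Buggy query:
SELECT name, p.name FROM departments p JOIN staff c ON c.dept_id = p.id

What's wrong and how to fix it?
Bug: Both tables have a 'name' column; the unqualified reference is ambiguous

Fix: Prefix ambiguous columns with the table alias

Corrected query:
SELECT c.name, p.name FROM departments p JOIN staff c ON c.dept_id = p.id

Result:
name  | name       
------+------------
Hank  | Sales      
Bob   | Finance    
Eve   | Engineering
Frank | Finance    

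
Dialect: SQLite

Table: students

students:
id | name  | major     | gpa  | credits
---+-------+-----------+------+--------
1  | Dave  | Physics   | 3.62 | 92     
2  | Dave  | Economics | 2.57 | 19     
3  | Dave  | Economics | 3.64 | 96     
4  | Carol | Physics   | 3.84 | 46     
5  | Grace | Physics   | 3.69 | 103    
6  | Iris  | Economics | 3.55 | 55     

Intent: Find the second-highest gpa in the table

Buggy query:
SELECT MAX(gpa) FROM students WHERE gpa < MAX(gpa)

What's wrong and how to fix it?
Bug: The inner MAX is an aggregate inside WHERE, which is not allowed

Fix: Put the inner MAX in a scalar subquery

Corrected query:
SELECT MAX(gpa) FROM students WHERE gpa < (SELECT MAX(gpa) FROM students)

Result:
MAX(gpa)
--------
3.69    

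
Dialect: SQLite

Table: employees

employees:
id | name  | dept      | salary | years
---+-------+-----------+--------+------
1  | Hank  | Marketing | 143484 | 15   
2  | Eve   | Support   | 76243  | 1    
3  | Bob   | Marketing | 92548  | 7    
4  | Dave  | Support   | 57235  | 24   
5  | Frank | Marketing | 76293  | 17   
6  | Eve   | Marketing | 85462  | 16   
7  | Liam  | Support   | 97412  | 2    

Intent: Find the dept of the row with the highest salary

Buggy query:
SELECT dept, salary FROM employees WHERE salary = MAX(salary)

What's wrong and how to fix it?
Bug: MAX(salary) is an aggregate and cannot be used directly in WHERE

Fix: Wrap MAX in a scalar subquery so WHERE compares against a single value

Corrected query:
SELECT dept, salary FROM employees WHERE salary = (SELECT MAX(salary) FROM employees)

Result:
dept      | salary
----------+-------
Marketing | 143484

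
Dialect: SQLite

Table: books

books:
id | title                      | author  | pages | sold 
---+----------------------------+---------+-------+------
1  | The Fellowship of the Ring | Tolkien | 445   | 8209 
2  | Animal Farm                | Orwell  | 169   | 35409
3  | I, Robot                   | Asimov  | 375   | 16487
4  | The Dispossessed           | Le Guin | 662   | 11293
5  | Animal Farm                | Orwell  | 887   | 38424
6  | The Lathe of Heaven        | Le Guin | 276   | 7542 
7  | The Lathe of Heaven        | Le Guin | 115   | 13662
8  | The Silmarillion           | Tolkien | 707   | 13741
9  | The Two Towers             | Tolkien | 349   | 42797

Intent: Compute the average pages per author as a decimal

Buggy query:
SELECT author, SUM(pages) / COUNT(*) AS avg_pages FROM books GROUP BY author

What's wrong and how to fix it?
Bug: Both operands are integers, so '/' performs integer division and truncates

Fix: Cast one side to REAL so the division keeps the fractional part

Corrected query:
SELECT author, SUM(pages) * 1.0 / COUNT(*) AS avg_pages FROM books GROUP BY author

Result:
author  | avg_pages 
--------+-----------
Asimov  | 375       
Le Guin | 351       
Orwell  | 528       
Tolkien | 500.333333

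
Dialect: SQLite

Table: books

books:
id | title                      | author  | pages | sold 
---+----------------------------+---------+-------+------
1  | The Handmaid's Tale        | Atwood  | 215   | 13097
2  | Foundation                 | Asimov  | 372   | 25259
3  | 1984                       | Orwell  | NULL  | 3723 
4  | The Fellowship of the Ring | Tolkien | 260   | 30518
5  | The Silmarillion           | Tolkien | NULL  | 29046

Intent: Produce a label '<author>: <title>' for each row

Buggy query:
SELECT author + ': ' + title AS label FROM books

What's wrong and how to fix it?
Bug: SQLite uses || for string concatenation; + coerces text to numbers (yielding 0)

Fix: Use the || operator for string concatenation

Corrected query:
SELECT author || ': ' || title AS label FROM books

Result:
label                              
-----------------------------------
Atwood: The Handmaid's Tale        
Asimov: Foundation                 
Orwell: 1984                       
Tolkien: The Fellowship of the Ring
Tolkien: The Silmarillion          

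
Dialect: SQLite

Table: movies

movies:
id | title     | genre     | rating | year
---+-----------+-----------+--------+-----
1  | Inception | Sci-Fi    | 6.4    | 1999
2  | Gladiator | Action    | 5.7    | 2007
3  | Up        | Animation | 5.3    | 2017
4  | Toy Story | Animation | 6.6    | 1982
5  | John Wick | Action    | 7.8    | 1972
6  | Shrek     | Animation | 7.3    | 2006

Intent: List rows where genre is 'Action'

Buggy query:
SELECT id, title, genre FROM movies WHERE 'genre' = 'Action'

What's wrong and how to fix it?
Bug: Single quotes denote string literals in SQL; the column name is being compared as a constant string

Fix: Remove the quotes around the column name (or use double quotes for an identifier)

Corrected query:
SELECT id, title, genre FROM movies WHERE genre = 'Action'

Result:
id | title     | genre 
---+-----------+-------
2  | Gladiator | Action
5  | John Wick | Action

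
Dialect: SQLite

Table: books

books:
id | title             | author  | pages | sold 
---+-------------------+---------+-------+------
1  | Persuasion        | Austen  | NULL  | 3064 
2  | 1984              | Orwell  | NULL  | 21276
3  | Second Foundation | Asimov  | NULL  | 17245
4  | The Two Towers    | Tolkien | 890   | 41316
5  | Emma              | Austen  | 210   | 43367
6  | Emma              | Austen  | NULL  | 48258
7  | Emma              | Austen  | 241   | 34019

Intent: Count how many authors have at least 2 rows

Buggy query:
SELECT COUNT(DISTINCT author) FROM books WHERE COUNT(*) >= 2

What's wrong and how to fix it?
Bug: COUNT(*) cannot appear in WHERE; the per-group count doesn't exist yet

Fix: Use a subquery that GROUPs and filters with HAVING, then count its rows

Corrected query:
SELECT COUNT(*) FROM (SELECT author FROM books GROUP BY author HAVING COUNT(*) >= 2)

Result:
COUNT(*)
--------
1       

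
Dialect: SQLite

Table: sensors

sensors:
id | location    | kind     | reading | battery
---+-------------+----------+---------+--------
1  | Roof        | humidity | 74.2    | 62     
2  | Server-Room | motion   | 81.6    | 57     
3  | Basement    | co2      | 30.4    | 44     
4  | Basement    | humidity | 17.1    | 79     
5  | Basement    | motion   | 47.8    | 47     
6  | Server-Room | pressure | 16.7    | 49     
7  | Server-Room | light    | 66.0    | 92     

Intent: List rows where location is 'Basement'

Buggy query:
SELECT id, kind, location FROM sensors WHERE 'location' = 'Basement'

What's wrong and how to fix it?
Bug: Single quotes denote string literals in SQL; the column name is being compared as a constant string

Fix: Remove the quotes around the column name (or use double quotes for an identifier)

Corrected query:
SELECT id, kind, location FROM sensors WHERE location = 'Basement'

Result:
id | kind     | location
---+----------+---------
3  | co2      | Basement
4  | humidity | Basement
5  | motion   | Basement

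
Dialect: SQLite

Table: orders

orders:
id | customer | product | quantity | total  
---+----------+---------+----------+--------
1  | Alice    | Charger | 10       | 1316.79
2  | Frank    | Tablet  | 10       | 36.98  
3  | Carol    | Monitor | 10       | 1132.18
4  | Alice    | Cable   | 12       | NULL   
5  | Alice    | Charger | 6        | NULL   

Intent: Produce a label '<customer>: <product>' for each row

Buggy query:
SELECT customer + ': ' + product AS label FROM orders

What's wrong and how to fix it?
Bug: SQLite uses || for string concatenation; + coerces text to numbers (yielding 0)

Fix: Use the || operator for string concatenation

Corrected query:
SELECT customer || ': ' || product AS label FROM orders

Result:
label         
--------------
Alice: Charger
Frank: Tablet 
Carol: Monitor
Alice: Cable  
Alice: Charger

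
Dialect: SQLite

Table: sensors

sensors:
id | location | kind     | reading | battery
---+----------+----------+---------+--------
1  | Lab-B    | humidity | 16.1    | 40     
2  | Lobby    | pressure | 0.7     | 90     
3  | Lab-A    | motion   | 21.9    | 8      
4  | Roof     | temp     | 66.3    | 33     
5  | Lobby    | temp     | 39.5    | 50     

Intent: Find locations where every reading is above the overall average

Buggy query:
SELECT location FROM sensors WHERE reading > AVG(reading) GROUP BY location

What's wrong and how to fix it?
Bug: AVG() is an aggregate; it can't sit directly in WHERE

Fix: Compute the overall average in a scalar subquery and compare each group's MIN against it in HAVING

Corrected query:
SELECT location FROM sensors GROUP BY location HAVING MIN(reading) > (SELECT AVG(reading) FROM sensors)

Result:
location
--------
Roof    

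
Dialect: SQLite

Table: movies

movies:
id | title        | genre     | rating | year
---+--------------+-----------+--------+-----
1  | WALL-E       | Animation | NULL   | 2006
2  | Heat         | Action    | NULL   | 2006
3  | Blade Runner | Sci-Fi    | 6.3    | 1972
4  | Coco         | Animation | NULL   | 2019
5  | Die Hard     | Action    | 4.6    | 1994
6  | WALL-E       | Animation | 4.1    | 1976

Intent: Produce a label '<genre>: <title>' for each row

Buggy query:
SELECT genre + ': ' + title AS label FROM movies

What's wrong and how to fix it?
Bug: '+' is numeric addition; on text columns SQLite converts them to 0 instead of concatenating

Fix: Replace + with || to concatenate text

Corrected query:
SELECT genre || ': ' || title AS label FROM movies

Result:
label               
--------------------
Animation: WALL-E   
Action: Heat        
Sci-Fi: Blade Runner
Animation: Coco     
Action: Die Hard    
Animation: WALL-E   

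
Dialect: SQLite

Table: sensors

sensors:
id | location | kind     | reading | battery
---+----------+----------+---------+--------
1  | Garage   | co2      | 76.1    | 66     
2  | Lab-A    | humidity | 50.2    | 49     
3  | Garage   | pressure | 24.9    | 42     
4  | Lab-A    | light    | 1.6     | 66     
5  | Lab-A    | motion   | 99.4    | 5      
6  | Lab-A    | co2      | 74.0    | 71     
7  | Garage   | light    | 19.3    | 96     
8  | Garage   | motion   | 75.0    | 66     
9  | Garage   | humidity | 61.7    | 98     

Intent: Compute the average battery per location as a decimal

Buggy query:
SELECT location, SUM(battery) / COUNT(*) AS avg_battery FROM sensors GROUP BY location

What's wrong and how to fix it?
Bug: Both operands are integers, so '/' performs integer division and truncates

Fix: Multiply by 1.0 (or CAST to REAL) to force floating-point division

Corrected query:
SELECT location, SUM(battery) * 1.0 / COUNT(*) AS avg_battery FROM sensors GROUP BY location

Result:
location | avg_battery
---------+------------
Garage   | 73.6       
Lab-A    | 47.75      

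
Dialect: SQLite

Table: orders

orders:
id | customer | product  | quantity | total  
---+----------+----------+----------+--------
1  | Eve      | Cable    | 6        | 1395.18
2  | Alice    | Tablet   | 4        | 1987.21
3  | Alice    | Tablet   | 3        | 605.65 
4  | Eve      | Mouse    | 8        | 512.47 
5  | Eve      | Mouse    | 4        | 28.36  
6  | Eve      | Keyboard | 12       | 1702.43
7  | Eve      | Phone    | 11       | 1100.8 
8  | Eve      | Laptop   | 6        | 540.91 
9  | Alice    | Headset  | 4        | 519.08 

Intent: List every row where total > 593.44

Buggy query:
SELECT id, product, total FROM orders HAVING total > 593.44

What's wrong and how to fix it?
Bug: HAVING filters the output of aggregation, but this query has no GROUP BY and no aggregate functions, so SQLite rejects it (HAVING clause on a non-aggregate query); the condition here is per row

Fix: Replace HAVING with WHERE since the condition applies to individual rows

Corrected query:
SELECT id, product, total FROM orders WHERE total > 593.44

Result:
id | product  | total  
---+----------+--------
1  | Cable    | 1395.18
2  | Tablet   | 1987.21
3  | Tablet   | 605.65 
6  | Keyboard | 1702.43
7  | Phone    | 1100.8 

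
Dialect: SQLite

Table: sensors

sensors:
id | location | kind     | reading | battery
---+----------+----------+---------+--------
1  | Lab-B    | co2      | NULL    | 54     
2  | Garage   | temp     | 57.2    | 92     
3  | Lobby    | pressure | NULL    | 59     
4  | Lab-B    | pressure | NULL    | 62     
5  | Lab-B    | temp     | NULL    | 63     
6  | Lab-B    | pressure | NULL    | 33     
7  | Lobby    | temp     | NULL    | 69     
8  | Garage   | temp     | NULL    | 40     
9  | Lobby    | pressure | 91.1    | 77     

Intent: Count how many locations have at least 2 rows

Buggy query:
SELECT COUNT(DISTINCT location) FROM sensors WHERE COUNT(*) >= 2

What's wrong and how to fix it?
Bug: COUNT(*) cannot appear in WHERE; the per-group count doesn't exist yet

Fix: Group first with HAVING COUNT(*) >= 2, then COUNT the resulting groups

Corrected query:
SELECT COUNT(*) FROM (SELECT location FROM sensors GROUP BY location HAVING COUNT(*) >= 2)

Result:
COUNT(*)
--------
3       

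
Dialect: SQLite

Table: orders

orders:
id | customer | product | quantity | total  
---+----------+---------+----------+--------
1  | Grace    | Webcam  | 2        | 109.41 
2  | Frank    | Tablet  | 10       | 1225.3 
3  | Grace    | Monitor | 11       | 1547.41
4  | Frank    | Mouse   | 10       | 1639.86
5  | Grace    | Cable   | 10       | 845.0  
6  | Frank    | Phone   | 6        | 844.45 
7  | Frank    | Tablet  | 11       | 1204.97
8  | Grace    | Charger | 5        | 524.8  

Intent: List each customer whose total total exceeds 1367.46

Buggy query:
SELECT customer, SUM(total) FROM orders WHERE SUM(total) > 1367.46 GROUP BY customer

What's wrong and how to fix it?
Bug: WHERE runs before GROUP BY, so aggregates aren't available there

Fix: Use HAVING (which filters groups after aggregation) instead of WHERE

Corrected query:
SELECT customer, SUM(total) FROM orders GROUP BY customer HAVING SUM(total) > 1367.46

Result:
customer | SUM(total)
---------+-----------
Frank    | 4914.58   
Grace    | 3026.62   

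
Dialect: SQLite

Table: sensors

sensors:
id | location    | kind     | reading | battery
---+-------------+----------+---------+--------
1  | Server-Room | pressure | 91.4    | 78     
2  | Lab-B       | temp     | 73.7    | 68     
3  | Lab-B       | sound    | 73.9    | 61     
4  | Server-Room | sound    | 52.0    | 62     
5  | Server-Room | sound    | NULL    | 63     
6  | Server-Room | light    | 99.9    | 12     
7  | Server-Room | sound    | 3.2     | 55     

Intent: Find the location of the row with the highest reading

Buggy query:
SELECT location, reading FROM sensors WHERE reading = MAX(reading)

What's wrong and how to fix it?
Bug: MAX(reading) is an aggregate and cannot be used directly in WHERE

Fix: Wrap MAX in a scalar subquery so WHERE compares against a single value

Corrected query:
SELECT location, reading FROM sensors WHERE reading = (SELECT MAX(reading) FROM sensors)

Result:
location    | reading
------------+--------
Server-Room | 99.9   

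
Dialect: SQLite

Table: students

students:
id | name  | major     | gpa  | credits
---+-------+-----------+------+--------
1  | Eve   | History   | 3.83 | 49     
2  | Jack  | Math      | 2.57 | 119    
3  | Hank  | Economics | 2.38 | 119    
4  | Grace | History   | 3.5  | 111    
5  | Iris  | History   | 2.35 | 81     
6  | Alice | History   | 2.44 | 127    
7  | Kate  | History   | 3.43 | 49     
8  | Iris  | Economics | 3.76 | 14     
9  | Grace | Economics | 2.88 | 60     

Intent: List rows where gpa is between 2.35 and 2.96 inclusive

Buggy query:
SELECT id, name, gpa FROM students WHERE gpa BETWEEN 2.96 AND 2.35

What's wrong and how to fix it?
Bug: BETWEEN expects the lower bound first; with 2.96 AND 2.35 the range is empty

Fix: Swap the bounds so the smaller value comes first

Corrected query:
SELECT id, name, gpa FROM students WHERE gpa BETWEEN 2.35 AND 2.96

Result:
id | name  | gpa 
---+-------+-----
2  | Jack  | 2.57
3  | Hank  | 2.38
5  | Iris  | 2.35
6  | Alice | 2.44
9  | Grace | 2.88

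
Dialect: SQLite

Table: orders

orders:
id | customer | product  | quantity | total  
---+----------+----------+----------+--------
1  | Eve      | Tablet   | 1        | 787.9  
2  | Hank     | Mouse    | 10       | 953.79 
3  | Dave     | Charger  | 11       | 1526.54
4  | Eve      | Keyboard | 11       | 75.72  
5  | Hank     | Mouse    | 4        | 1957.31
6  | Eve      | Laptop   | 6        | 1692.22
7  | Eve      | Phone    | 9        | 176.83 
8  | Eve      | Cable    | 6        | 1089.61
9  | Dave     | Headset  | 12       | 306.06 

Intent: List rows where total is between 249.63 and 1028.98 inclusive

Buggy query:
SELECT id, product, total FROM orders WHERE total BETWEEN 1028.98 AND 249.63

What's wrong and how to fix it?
Bug: BETWEEN expects the lower bound first; with 1028.98 AND 249.63 the range is empty

Fix: Write BETWEEN 249.63 AND 1028.98

Corrected query:
SELECT id, product, total FROM orders WHERE total BETWEEN 249.63 AND 1028.98

Result:
id | product | total 
---+---------+-------
1  | Tablet  | 787.9 
2  | Mouse   | 953.79
9  | Headset | 306.06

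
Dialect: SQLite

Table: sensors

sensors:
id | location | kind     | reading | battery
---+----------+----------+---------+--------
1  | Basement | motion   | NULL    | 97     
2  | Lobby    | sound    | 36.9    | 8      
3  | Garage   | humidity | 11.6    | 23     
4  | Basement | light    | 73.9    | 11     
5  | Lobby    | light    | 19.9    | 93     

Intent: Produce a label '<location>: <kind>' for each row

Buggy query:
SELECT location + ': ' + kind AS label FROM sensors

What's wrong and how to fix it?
Bug: SQLite uses || for string concatenation; + coerces text to numbers (yielding 0)

Fix: Use the || operator for string concatenation

Corrected query:
SELECT location || ': ' || kind AS label FROM sensors

Result:
label           
----------------
Basement: motion
Lobby: sound    
Garage: humidity
Basement: light 
Lobby: light    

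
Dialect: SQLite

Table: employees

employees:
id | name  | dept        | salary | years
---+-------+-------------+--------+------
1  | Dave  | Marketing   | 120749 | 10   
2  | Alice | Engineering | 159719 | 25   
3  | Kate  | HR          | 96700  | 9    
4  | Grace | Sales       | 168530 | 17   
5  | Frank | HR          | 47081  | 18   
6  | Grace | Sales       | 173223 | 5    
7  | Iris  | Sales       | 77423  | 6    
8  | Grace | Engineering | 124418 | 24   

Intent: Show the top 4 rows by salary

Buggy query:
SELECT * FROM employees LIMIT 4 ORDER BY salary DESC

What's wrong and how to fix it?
Bug: ORDER BY cannot follow LIMIT; LIMIT is the final clause

Fix: Sort with ORDER BY, then apply LIMIT

Corrected query:
SELECT * FROM employees ORDER BY salary DESC LIMIT 4

Result:
id | name  | dept        | salary | years
---+-------+-------------+--------+------
6  | Grace | Sales       | 173223 | 5    
4  | Grace | Sales       | 168530 | 17   
2  | Alice | Engineering | 159719 | 25   
8  | Grace | Engineering | 124418 | 24   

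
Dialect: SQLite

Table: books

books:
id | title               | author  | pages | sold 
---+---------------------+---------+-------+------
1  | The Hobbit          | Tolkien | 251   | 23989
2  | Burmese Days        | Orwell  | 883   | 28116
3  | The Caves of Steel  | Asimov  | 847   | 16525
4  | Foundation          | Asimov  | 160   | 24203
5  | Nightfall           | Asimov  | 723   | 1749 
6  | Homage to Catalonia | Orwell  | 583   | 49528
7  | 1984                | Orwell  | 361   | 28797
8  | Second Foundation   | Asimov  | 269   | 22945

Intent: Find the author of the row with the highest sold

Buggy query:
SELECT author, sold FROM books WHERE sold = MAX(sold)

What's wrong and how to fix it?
Bug: MAX(sold) is an aggregate and cannot be used directly in WHERE

Fix: Wrap MAX in a scalar subquery so WHERE compares against a single value

Corrected query:
SELECT author, sold FROM books WHERE sold = (SELECT MAX(sold) FROM books)

Result:
author | sold 
-------+------
Orwell | 49528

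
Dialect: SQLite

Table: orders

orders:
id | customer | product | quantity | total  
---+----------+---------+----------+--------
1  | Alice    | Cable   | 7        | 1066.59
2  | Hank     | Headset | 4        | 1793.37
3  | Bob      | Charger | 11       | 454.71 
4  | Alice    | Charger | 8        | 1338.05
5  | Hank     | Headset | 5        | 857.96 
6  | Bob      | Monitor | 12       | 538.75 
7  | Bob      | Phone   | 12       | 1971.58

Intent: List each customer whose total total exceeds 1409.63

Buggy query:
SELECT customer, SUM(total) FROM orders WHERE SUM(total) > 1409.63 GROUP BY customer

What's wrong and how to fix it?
Bug: Aggregate functions cannot appear in a WHERE clause

Fix: Move the aggregate condition to a HAVING clause

Corrected query:
SELECT customer, SUM(total) FROM orders GROUP BY customer HAVING SUM(total) > 1409.63

Result:
customer | SUM(total)
---------+-----------
Alice    | 2404.64   
Bob      | 2965.04   
Hank     | 2651.33   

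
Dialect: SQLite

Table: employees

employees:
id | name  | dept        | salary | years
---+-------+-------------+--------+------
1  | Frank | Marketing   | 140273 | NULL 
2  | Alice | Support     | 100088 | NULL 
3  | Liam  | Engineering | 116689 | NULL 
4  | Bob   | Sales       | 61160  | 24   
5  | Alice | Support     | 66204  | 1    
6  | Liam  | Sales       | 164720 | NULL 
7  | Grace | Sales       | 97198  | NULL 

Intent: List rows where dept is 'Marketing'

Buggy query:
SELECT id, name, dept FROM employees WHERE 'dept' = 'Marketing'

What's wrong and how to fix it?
Bug: 'dept' in single quotes is a string literal, not the column; the comparison is literal-vs-literal and never true

Fix: Remove the quotes around the column name (or use double quotes for an identifier)

Corrected query:
SELECT id, name, dept FROM employees WHERE dept = 'Marketing'

Result:
id | name  | dept     
---+-------+----------
1  | Frank | Marketing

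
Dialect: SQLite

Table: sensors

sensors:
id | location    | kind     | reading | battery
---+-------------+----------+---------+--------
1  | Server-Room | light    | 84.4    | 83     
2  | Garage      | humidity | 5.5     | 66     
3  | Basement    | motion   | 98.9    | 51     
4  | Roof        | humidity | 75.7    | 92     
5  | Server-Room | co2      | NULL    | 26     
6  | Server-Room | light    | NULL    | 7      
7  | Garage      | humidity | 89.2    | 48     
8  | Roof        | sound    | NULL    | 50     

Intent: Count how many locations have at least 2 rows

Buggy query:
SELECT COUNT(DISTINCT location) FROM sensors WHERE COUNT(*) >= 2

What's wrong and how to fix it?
Bug: WHERE filters individual rows, not groups, so a group-level COUNT is invalid there

Fix: Group first with HAVING COUNT(*) >= 2, then COUNT the resulting groups

Corrected query:
SELECT COUNT(*) FROM (SELECT location FROM sensors GROUP BY location HAVING COUNT(*) >= 2)

Result:
COUNT(*)
--------
3       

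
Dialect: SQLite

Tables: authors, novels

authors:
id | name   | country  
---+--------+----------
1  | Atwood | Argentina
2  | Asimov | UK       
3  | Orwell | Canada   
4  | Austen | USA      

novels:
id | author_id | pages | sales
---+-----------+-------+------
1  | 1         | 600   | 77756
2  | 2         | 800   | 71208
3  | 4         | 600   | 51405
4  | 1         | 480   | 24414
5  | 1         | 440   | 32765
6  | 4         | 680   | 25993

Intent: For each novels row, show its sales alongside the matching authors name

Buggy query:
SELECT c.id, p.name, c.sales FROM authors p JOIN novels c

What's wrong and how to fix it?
Bug: Missing join condition: each novels row is matched to all authors rows instead of just its own

Fix: Specify the join condition linking the foreign key to the parent id

Corrected query:
SELECT c.id, p.name, c.sales FROM authors p JOIN novels c ON c.author_id = p.id

Result:
id | name   | sales
---+--------+------
1  | Atwood | 77756
2  | Asimov | 71208
3  | Austen | 51405
4  | Atwood | 24414
5  | Atwood | 32765
6  | Austen | 25993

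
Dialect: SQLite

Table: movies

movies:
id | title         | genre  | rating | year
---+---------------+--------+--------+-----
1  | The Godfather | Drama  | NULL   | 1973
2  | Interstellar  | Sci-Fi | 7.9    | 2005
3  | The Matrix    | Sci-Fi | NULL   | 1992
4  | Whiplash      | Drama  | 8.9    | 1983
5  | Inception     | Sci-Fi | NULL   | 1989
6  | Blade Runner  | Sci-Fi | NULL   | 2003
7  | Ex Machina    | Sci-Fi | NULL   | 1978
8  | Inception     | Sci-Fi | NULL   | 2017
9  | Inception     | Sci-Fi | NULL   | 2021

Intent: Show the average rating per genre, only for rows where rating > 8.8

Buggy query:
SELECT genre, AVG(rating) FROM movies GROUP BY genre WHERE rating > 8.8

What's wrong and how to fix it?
Bug: Row-level WHERE must come before GROUP BY in the clause order

Fix: Place WHERE between FROM and GROUP BY

Corrected query:
SELECT genre, AVG(rating) FROM movies WHERE rating > 8.8 GROUP BY genre

Result:
genre | AVG(rating)
------+------------
Drama | 8.9        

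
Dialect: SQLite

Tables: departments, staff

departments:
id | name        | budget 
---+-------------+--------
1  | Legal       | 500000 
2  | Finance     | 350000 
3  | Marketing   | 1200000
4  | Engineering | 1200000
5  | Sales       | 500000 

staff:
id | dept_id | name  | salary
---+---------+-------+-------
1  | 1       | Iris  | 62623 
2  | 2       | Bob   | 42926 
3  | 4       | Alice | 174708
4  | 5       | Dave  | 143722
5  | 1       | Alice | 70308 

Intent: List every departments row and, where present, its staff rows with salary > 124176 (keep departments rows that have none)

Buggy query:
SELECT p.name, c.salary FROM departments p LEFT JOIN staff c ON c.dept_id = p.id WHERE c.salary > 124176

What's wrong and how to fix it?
Bug: A WHERE condition on the right-hand table after LEFT JOIN drops unmatched parents

Fix: Put 'c.salary > 124176' in the JOIN's ON clause instead of WHERE

Corrected query:
SELECT p.name, c.salary FROM departments p LEFT JOIN staff c ON c.dept_id = p.id AND c.salary > 124176

Result:
name        | salary
------------+-------
Legal       | NULL  
Finance     | NULL  
Marketing   | NULL  
Engineering | 174708
Sales       | 143722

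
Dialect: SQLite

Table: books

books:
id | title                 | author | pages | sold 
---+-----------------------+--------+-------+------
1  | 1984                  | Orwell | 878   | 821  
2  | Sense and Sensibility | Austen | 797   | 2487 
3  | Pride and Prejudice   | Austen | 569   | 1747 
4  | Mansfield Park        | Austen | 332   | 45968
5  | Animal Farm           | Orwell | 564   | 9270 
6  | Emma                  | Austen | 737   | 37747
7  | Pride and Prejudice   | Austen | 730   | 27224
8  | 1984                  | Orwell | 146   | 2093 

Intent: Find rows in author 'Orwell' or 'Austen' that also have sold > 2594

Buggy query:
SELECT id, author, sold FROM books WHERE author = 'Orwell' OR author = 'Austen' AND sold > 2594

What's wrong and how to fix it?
Bug: AND binds tighter than OR, so this parses as author = 'Orwell' OR (author = 'Austen' AND sold > 2594)

Fix: Group the OR with parentheses (or use IN), then AND the threshold

Corrected query:
SELECT id, author, sold FROM books WHERE (author = 'Orwell' OR author = 'Austen') AND sold > 2594

Result:
id | author | sold 
---+--------+------
4  | Austen | 45968
5  | Orwell | 9270 
6  | Austen | 37747
7  | Austen | 27224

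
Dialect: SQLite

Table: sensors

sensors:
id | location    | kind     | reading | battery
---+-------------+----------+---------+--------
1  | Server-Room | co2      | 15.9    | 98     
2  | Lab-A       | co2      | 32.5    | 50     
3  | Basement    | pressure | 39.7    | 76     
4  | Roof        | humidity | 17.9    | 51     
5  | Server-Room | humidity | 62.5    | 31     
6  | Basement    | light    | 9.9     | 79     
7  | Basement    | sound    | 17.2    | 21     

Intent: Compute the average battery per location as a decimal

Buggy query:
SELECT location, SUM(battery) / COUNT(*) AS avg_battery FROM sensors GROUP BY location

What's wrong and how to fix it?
Bug: SUM(battery) and COUNT(*) are both integers; the division truncates the fractional part

Fix: Multiply by 1.0 (or CAST to REAL) to force floating-point division

Corrected query:
SELECT location, SUM(battery) * 1.0 / COUNT(*) AS avg_battery FROM sensors GROUP BY location

Result:
location    | avg_battery
------------+------------
Basement    | 58.666667  
Lab-A       | 50         
Roof        | 51         
Server-Room | 64.5       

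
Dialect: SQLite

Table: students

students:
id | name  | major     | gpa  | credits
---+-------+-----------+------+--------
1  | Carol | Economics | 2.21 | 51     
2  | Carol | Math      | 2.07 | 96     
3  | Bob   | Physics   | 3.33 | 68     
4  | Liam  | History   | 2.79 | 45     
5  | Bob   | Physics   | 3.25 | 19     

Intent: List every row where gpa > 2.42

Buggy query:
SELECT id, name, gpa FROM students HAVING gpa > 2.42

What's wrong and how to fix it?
Bug: This is a non-aggregate query (no GROUP BY, no aggregates), so in SQLite the HAVING clause is invalid here; a row-level condition belongs in WHERE

Fix: Use WHERE for row-level filtering

Corrected query:
SELECT id, name, gpa FROM students WHERE gpa > 2.42

Result:
id | name | gpa 
---+------+-----
3  | Bob  | 3.33
4  | Liam | 2.79
5  | Bob  | 3.25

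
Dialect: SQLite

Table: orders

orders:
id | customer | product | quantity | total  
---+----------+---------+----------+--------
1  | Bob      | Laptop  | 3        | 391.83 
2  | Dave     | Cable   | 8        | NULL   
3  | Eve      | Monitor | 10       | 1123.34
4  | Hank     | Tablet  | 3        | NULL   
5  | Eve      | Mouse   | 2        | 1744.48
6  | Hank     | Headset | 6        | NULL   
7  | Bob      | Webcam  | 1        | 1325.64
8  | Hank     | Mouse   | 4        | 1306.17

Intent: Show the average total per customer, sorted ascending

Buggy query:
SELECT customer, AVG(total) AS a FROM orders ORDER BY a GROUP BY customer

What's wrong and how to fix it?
Bug: GROUP BY must precede ORDER BY

Fix: Reorder: SELECT … FROM … GROUP BY … ORDER BY …

Corrected query:
SELECT customer, AVG(total) AS a FROM orders GROUP BY customer ORDER BY a

Result:
customer | a      
---------+--------
Dave     | NULL   
Bob      | 858.735
Hank     | 1306.17
Eve      | 1433.91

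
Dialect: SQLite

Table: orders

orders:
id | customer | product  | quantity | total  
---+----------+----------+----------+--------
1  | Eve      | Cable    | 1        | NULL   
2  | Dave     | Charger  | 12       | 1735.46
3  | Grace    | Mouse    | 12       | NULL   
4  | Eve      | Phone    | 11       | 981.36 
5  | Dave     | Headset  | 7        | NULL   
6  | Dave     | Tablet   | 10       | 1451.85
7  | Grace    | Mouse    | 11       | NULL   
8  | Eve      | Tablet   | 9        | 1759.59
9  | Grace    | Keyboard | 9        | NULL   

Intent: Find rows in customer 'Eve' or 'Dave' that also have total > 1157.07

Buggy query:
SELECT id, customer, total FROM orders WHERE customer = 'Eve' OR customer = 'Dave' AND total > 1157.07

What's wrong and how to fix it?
Bug: Without parentheses, AND is evaluated before OR, so the total filter only applies to the 'Dave' branch

Fix: Add parentheses around the OR so the AND applies to both alternatives

Corrected query:
SELECT id, customer, total FROM orders WHERE (customer = 'Eve' OR customer = 'Dave') AND total > 1157.07

Result:
id | customer | total  
---+----------+--------
2  | Dave     | 1735.46
6  | Dave     | 1451.85
8  | Eve      | 1759.59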